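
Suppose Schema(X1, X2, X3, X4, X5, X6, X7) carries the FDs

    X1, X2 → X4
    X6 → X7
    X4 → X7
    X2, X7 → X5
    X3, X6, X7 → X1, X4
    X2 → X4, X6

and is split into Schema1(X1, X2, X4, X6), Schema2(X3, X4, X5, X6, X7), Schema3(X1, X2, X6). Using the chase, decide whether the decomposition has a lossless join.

No

Chase test. Columns are X1, X2, X3, X4, X5, X6, X7; row i has aⱼ where attribute j ∈ Schemai, else bᵢⱼ.
Initial tableau (one row per fragment):
  row 1: a1 a2 b13 a4 b15 a6 b17
  row 2: b21 b22 a3 a4 a5 a6 a7
  row 3: a1 a2 b33 b34 b35 a6 b37
Rows 1 and 3 agree on X1, X2; apply X1, X2→X4 and equate their X4 entries.
Rows 1 and 2 agree on X6; apply X6→X7 and equate their X7 entries.
Rows 1 and 3 agree on X6; apply X6→X7 and equate their X7 entries.
Rows 1 and 3 agree on X2, X7; apply X2, X7→X5 and equate their X5 entries.
No row becomes fully distinguished — the join is lossy.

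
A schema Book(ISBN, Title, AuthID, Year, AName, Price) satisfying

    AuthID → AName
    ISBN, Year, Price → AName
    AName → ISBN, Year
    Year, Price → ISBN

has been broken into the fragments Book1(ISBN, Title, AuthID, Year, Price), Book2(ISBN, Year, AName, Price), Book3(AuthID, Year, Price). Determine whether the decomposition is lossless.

Chase test. Columns are ISBN, Title, AuthID, Year, AName, Price; row i has aⱼ where attribute j ∈ Booki, else bᵢⱼ.
Initial tableau (one row per fragment):
  row 1: a1 a2 a3 a4 b15 a6
  row 2: a1 b22 b23 a4 a5 a6
  row 3: b31 b32 a3 a4 b35 a6
Rows 1 and 3 agree on AuthID; apply AuthID→AName and equate their AName entries.
Rows 1 and 2 agree on ISBN, Year, Price; apply ISBN, Year, Price→AName and equate their AName entries.
Rows 1 and 3 agree on AName; apply AName→ISBN, Year and equate their ISBN, Year entries.
Row 1 is now all distinguished symbols — the join is lossless.

Yes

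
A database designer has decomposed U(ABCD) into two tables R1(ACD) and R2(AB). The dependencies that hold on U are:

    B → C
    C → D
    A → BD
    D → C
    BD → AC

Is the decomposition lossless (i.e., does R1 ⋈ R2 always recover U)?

Common attributes: R1 ∩ R2 = {A}.
Closure of {A}: A → BD applies, adding BD; D → C applies, adding C. So (A)⁺ = {ABCD}.
This closure contains every attribute of R1, so R1 ∩ R2 → R1. The join is lossless.

Yes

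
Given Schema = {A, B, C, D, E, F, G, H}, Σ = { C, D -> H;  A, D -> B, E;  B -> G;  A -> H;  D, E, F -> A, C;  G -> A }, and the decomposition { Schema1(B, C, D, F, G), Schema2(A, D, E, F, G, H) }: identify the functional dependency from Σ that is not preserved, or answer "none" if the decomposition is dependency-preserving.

Check C, D → H: no single fragment contains all of {C, D, H}, and the restricted closure of {C, D} across the fragments never reaches {H}.
A, D → B, E is preserved.
B → G is preserved.
A → H is preserved.
D, E, F → A, C is preserved.
G → A is preserved.

C, D -> H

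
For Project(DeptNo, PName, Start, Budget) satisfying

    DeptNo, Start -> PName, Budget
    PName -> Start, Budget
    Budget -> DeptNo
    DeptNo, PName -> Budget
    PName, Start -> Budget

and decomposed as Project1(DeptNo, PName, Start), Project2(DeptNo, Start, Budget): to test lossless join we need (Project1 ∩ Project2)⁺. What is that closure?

Project1 ∩ Project2 = {DeptNo, Start}.
DeptNo, Start → PName, Budget applies, adding PName, Budget
Closure: {DeptNo, PName, Start, Budget}.

DeptNo, PName, Start, Budget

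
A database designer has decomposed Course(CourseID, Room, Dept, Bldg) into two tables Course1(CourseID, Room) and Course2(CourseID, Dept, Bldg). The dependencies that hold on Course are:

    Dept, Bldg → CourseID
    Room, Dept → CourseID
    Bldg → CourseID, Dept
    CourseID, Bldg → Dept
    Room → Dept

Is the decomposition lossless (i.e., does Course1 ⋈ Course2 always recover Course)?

Common attributes: Course1 ∩ Course2 = {CourseID}.
No dependency enlarges {CourseID}, so (CourseID)⁺ = {CourseID}.
The closure contains neither all of Course1 = {CourseID, Room} nor all of Course2 = {CourseID, Dept, Bldg}, so the common attributes are not a superkey of either fragment. The join is lossy.

No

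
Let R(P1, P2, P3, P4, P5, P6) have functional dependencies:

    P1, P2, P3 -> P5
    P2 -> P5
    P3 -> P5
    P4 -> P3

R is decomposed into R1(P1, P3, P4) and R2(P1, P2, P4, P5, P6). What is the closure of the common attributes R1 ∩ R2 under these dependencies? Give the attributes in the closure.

P1, P3, P4, P5

R1 ∩ R2 = {P1, P4}.
P4 → P3 applies, adding P3
P3 → P5 applies, adding P5
Closure: {P1, P3, P4, P5}.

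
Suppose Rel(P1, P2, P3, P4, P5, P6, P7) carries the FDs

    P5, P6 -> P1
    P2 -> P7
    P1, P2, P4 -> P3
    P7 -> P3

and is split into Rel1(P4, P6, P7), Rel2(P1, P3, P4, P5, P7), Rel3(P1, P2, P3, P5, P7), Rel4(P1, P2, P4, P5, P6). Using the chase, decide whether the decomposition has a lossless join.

Yes

Chase test. Columns are P1, P2, P3, P4, P5, P6, P7; row i has aⱼ where attribute j ∈ Reli, else bᵢⱼ.
Initial tableau (one row per fragment):
  row 1: b11 b12 b13 a4 b15 a6 a7
  row 2: a1 b22 a3 a4 a5 b26 a7
  row 3: a1 a2 a3 b34 a5 b36 a7
  row 4: a1 a2 b43 a4 a5 a6 b47
Rows 3 and 4 agree on P2; apply P2→P7 and equate their P7 entries.
Rows 1 and 2 agree on P7; apply P7→P3 and equate their P3 entries.
Rows 1 and 4 agree on P7; apply P7→P3 and equate their P3 entries.
Row 4 is now all distinguished symbols — the join is lossless.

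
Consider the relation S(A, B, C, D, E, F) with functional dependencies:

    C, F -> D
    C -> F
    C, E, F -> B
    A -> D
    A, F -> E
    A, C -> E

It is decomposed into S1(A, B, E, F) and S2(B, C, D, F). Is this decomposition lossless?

No

Common attributes: S1 ∩ S2 = {B, F}.
No dependency enlarges {B, F}, so (B, F)⁺ = {B, F}.
The closure contains neither all of S1 = {A, B, E, F} nor all of S2 = {B, C, D, F}, so the common attributes are not a superkey of either fragment. The join is lossy.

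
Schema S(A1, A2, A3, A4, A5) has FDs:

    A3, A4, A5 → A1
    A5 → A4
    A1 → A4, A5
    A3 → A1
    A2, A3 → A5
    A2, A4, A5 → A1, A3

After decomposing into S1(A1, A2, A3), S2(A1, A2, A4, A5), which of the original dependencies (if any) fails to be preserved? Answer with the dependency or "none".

A3, A4, A5 → A1: restricted closure across fragments reaches A1.
A5 → A4 lies within S2.
A1 → A4, A5 lies within S2.
A3 → A1 lies within S1.
A2, A3 → A5: restricted closure across fragments reaches A5.
A2, A4, A5 → A1, A3: restricted closure across fragments reaches A1, A3.
Every dependency is enforceable on the fragments, so the decomposition is dependency-preserving.

none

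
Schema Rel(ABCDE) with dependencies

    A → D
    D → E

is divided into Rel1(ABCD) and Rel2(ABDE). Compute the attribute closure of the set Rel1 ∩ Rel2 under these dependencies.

ABDE

Rel1 ∩ Rel2 = {ABD}.
D → E applies, adding E
Closure: {ABDE}.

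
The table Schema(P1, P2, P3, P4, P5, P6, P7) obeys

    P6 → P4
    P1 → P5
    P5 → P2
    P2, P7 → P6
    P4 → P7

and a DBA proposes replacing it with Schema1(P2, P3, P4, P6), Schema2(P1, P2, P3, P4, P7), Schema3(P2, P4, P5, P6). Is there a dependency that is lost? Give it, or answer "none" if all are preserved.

Check P1 → P5: no single fragment contains all of {P1, P5}, and the restricted closure of {P1} across the fragments never reaches {P5}.
P6 → P4 is preserved.
P5 → P2 is preserved.
P2, P7 → P6 is preserved.
P4 → P7 is preserved.

P1 → P5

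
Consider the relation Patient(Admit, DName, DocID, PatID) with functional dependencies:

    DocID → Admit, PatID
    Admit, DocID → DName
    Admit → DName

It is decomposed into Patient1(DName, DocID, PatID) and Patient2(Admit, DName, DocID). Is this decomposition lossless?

Yes

Common attributes: Patient1 ∩ Patient2 = {DName, DocID}.
Closure of {DName, DocID}: DocID → Admit, PatID applies, adding Admit, PatID. So (DName, DocID)⁺ = {Admit, DName, DocID, PatID}.
This closure contains every attribute of Patient1, so Patient1 ∩ Patient2 → Patient1. The join is lossless.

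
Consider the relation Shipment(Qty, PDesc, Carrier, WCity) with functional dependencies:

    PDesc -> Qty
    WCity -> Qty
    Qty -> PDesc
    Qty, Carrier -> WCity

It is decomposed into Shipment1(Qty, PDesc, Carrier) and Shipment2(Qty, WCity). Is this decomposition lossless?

No

Common attributes: Shipment1 ∩ Shipment2 = {Qty}.
Closure of {Qty}: Qty → PDesc applies, adding PDesc. So (Qty)⁺ = {Qty, PDesc}.
The closure contains neither all of Shipment1 = {Qty, PDesc, Carrier} nor all of Shipment2 = {Qty, WCity}, so the common attributes are not a superkey of either fragment. The join is lossy.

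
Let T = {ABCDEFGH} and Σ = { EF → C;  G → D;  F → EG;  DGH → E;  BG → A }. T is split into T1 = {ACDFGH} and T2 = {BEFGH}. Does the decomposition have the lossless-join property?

No

Common attributes: T1 ∩ T2 = {FGH}.
Closure of {FGH}: G → D applies, adding D; F → EG applies, adding E; EF → C applies, adding C. So (FGH)⁺ = {CDEFGH}.
The closure contains neither all of T1 = {ACDFGH} nor all of T2 = {BEFGH}, so the common attributes are not a superkey of either fragment. The join is lossy.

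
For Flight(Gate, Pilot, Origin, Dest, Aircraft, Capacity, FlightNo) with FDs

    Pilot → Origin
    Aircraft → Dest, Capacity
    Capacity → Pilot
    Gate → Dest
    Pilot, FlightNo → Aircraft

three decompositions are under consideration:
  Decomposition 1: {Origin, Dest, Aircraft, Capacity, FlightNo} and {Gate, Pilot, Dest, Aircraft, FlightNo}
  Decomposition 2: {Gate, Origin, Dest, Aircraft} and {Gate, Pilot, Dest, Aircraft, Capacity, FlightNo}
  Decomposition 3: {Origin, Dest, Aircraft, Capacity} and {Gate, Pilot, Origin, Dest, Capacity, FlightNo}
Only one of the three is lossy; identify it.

Decomposition 3

Decomposition 1: common = {Dest, Aircraft, FlightNo}, closure = {Pilot, Origin, Dest, Aircraft, Capacity, FlightNo} → lossless.
Decomposition 2: common = {Gate, Dest, Aircraft}, closure = {Gate, Pilot, Origin, Dest, Aircraft, Capacity} → lossless.
Decomposition 3: common = {Origin, Dest, Capacity}, closure = {Pilot, Origin, Dest, Capacity} → lossy.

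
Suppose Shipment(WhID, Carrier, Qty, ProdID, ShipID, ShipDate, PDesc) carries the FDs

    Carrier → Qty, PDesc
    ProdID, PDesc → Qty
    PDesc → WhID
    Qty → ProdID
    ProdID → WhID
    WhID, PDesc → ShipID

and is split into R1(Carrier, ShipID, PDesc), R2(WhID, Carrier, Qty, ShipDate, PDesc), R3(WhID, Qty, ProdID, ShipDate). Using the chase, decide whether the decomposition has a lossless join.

Yes

Chase test. Columns are WhID, Carrier, Qty, ProdID, ShipID, ShipDate, PDesc; row i has aⱼ where attribute j ∈ Ri, else bᵢⱼ.
Initial tableau (one row per fragment):
  row 1: b11 a2 b13 b14 a5 b16 a7
  row 2: a1 a2 a3 b24 b25 a6 a7
  row 3: a1 b32 a3 a4 b35 a6 b37
Rows 1 and 2 agree on Carrier; apply Carrier→Qty, PDesc and equate their Qty, PDesc entries.
Rows 1 and 2 agree on PDesc; apply PDesc→WhID and equate their WhID entries.
Rows 1 and 2 agree on Qty; apply Qty→ProdID and equate their ProdID entries.
Rows 1 and 3 agree on Qty; apply Qty→ProdID and equate their ProdID entries.
Rows 1 and 2 agree on WhID, PDesc; apply WhID, PDesc→ShipID and equate their ShipID entries.
Row 2 is now all distinguished symbols — the join is lossless.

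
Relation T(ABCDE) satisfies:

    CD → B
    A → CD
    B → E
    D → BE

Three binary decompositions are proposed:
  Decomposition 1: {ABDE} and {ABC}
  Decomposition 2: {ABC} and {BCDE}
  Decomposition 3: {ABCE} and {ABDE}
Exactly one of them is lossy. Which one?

Decomposition 1: common = {AB}, closure = {ABCDE} → lossless.
Decomposition 2: common = {BC}, closure = {BCE} → lossy.
Decomposition 3: common = {ABE}, closure = {ABCDE} → lossless.

Decomposition 2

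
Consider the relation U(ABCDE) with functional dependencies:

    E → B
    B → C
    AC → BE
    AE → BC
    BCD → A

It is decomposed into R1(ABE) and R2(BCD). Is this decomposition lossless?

Common attributes: R1 ∩ R2 = {B}.
Closure of {B}: B → C applies, adding C. So (B)⁺ = {BC}.
The closure contains neither all of R1 = {ABE} nor all of R2 = {BCD}, so the common attributes are not a superkey of either fragment. The join is lossy.

No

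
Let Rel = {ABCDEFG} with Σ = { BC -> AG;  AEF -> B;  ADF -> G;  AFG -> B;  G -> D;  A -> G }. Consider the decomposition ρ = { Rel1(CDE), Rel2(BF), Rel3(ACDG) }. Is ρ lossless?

Chase test. Columns are ABCDEFG; row i has aⱼ where attribute j ∈ Reli, else bᵢⱼ.
Initial tableau (one row per fragment):
  row 1: b11 b12 a3 a4 a5 b16 b17
  row 2: b21 a2 b23 b24 b25 a6 b27
  row 3: a1 b32 a3 a4 b35 b36 a7
No row becomes fully distinguished — the join is lossy.

No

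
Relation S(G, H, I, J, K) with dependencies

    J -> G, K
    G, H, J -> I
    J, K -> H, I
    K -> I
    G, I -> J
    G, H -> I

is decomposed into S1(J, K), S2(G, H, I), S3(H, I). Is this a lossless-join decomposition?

No

Chase test. Columns are G, H, I, J, K; row i has aⱼ where attribute j ∈ Si, else bᵢⱼ.
Initial tableau (one row per fragment):
  row 1: b11 b12 b13 a4 a5
  row 2: a1 a2 a3 b24 b25
  row 3: b31 a2 a3 b34 b35
No row becomes fully distinguished — the join is lossy.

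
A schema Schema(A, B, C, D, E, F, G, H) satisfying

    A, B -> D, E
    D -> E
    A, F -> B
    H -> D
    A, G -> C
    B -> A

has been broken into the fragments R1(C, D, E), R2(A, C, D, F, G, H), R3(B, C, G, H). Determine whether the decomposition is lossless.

Chase test. Columns are A, B, C, D, E, F, G, H; row i has aⱼ where attribute j ∈ Ri, else bᵢⱼ.
Initial tableau (one row per fragment):
  row 1: b11 b12 a3 a4 a5 b16 b17 b18
  row 2: a1 b22 a3 a4 b25 a6 a7 a8
  row 3: b31 a2 a3 b34 b35 b36 a7 a8
Rows 1 and 2 agree on D; apply D→E and equate their E entries.
Rows 2 and 3 agree on H; apply H→D and equate their D entries.
Rows 1 and 3 agree on D; apply D→E and equate their E entries.
No row becomes fully distinguished — the join is lossy.

No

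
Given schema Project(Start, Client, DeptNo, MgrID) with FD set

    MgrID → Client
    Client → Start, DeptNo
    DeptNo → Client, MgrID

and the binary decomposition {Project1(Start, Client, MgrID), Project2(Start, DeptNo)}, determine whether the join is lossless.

No

Common attributes: Project1 ∩ Project2 = {Start}.
No dependency enlarges {Start}, so (Start)⁺ = {Start}.
The closure contains neither all of Project1 = {Start, Client, MgrID} nor all of Project2 = {Start, DeptNo}, so the common attributes are not a superkey of either fragment. The join is lossy.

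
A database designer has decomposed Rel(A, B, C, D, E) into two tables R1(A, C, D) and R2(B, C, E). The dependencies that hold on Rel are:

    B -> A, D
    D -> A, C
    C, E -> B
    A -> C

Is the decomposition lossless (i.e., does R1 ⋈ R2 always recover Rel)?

Common attributes: R1 ∩ R2 = {C}.
No dependency enlarges {C}, so (C)⁺ = {C}.
The closure contains neither all of R1 = {A, C, D} nor all of R2 = {B, C, E}, so the common attributes are not a superkey of either fragment. The join is lossy.

No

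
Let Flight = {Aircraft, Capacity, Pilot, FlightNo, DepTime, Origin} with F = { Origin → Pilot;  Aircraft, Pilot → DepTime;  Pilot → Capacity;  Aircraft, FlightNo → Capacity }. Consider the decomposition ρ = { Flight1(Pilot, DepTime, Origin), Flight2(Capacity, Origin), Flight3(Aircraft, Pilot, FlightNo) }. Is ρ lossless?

Chase test. Columns are Aircraft, Capacity, Pilot, FlightNo, DepTime, Origin; row i has aⱼ where attribute j ∈ Flighti, else bᵢⱼ.
Initial tableau (one row per fragment):
  row 1: b11 b12 a3 b14 a5 a6
  row 2: b21 a2 b23 b24 b25 a6
  row 3: a1 b32 a3 a4 b35 b36
Rows 1 and 2 agree on Origin; apply Origin→Pilot and equate their Pilot entries.
Rows 1 and 2 agree on Pilot; apply Pilot→Capacity and equate their Capacity entries.
Rows 1 and 3 agree on Pilot; apply Pilot→Capacity and equate their Capacity entries.
No row becomes fully distinguished — the join is lossy.

No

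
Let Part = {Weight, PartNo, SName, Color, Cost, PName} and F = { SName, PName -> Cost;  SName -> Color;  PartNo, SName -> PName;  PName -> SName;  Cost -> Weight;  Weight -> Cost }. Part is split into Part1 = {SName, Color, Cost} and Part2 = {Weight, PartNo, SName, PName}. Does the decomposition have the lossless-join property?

No

Common attributes: Part1 ∩ Part2 = {SName}.
Closure of {SName}: SName → Color applies, adding Color. So (SName)⁺ = {SName, Color}.
The closure contains neither all of Part1 = {SName, Color, Cost} nor all of Part2 = {Weight, PartNo, SName, PName}, so the common attributes are not a superkey of either fragment. The join is lossy.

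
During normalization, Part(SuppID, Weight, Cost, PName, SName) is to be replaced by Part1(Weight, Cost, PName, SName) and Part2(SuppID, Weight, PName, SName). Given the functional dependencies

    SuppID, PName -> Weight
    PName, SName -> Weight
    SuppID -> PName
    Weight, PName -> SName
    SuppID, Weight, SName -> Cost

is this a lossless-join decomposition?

Common attributes: Part1 ∩ Part2 = {Weight, PName, SName}.
No dependency enlarges {Weight, PName, SName}, so (Weight, PName, SName)⁺ = {Weight, PName, SName}.
The closure contains neither all of Part1 = {Weight, Cost, PName, SName} nor all of Part2 = {SuppID, Weight, PName, SName}, so the common attributes are not a superkey of either fragment. The join is lossy.

No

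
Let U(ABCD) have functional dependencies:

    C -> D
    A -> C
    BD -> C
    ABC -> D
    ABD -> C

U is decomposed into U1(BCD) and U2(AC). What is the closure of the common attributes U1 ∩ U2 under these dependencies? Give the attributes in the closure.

U1 ∩ U2 = {C}.
C → D applies, adding D
Closure: {CD}.

CD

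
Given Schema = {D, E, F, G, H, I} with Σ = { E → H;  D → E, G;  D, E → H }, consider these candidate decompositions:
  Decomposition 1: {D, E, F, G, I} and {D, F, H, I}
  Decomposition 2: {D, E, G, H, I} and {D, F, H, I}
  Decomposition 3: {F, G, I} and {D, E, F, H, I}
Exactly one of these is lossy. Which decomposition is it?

Decomposition 3

Decomposition 1: common = {D, F, I}, closure = {D, E, F, G, H, I} → lossless.
Decomposition 2: common = {D, H, I}, closure = {D, E, G, H, I} → lossless.
Decomposition 3: common = {F, I}, closure = {F, I} → lossy.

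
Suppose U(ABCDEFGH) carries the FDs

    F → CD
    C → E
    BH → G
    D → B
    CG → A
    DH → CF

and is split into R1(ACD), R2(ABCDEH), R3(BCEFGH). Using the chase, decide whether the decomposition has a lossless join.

No

Chase test. Columns are ABCDEFGH; row i has aⱼ where attribute j ∈ Ri, else bᵢⱼ.
Initial tableau (one row per fragment):
  row 1: a1 b12 a3 a4 b15 b16 b17 b18
  row 2: a1 a2 a3 a4 a5 b26 b27 a8
  row 3: b31 a2 a3 b34 a5 a6 a7 a8
Rows 1 and 2 agree on C; apply C→E and equate their E entries.
Rows 2 and 3 agree on BH; apply BH→G and equate their G entries.
Rows 1 and 2 agree on D; apply D→B and equate their B entries.
Rows 2 and 3 agree on CG; apply CG→A and equate their A entries.
No row becomes fully distinguished — the join is lossy.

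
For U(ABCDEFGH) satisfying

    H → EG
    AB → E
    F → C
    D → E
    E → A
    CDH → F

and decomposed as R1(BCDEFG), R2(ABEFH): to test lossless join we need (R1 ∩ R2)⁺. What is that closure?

ABCEF

R1 ∩ R2 = {BEF}.
F → C applies, adding C
E → A applies, adding A
Closure: {ABCEF}.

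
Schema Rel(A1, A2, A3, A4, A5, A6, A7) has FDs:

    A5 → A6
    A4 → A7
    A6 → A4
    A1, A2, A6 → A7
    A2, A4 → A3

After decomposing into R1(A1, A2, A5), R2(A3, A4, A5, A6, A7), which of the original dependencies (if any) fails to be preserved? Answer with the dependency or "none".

Check A2, A4 → A3: no single fragment contains all of {A2, A3, A4}, and the restricted closure of {A2, A4} across the fragments never reaches {A3}.
A5 → A6 is preserved.
A4 → A7 is preserved.
A6 → A4 is preserved.
A1, A2, A6 → A7 is preserved.

A2, A4 → A3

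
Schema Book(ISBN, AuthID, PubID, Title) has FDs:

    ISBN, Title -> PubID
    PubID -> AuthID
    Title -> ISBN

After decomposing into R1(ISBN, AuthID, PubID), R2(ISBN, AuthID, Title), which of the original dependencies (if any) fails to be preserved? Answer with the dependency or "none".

Check ISBN, Title → PubID: no single fragment contains all of {ISBN, PubID, Title}, and the restricted closure of {ISBN, Title} across the fragments never reaches {PubID}.
PubID → AuthID is preserved.
Title → ISBN is preserved.

ISBN, Title -> PubID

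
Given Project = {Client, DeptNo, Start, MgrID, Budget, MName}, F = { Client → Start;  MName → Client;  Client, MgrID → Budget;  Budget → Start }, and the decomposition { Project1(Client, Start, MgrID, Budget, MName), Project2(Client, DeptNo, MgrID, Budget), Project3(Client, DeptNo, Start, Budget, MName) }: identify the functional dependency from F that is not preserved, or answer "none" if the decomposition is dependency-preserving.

Client → Start lies within Project1.
MName → Client lies within Project1.
Client, MgrID → Budget lies within Project1.
Budget → Start lies within Project1.
Every dependency is enforceable on the fragments, so the decomposition is dependency-preserving.

none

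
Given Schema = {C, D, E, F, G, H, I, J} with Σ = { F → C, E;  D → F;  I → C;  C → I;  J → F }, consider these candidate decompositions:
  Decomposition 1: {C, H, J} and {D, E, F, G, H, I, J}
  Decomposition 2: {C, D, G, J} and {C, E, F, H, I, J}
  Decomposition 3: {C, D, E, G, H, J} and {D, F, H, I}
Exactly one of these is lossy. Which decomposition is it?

Decomposition 2

Decomposition 1: common = {H, J}, closure = {C, E, F, H, I, J} → lossless.
Decomposition 2: common = {C, J}, closure = {C, E, F, I, J} → lossy.
Decomposition 3: common = {D, H}, closure = {C, D, E, F, H, I} → lossless.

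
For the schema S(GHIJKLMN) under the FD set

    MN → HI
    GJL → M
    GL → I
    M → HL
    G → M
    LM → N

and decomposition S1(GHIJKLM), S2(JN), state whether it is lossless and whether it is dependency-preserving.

lossy and not dependency-preserving

Lossless test: (J)⁺ = {J}, which is a superkey of neither fragment — lossy.
Dependency preservation: the restricted closure of {LM} across the fragments never reaches {N}, so LM → N cannot be enforced without a join — not preserved.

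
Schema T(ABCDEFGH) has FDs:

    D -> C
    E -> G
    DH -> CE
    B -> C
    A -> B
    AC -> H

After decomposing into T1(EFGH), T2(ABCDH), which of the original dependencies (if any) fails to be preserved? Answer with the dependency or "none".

DH -> CE

Check DH → CE: no single fragment contains all of {CDEH}, and the restricted closure of {DH} across the fragments never reaches {CE}.
D → C is preserved.
E → G is preserved.
B → C is preserved.
A → B is preserved.
AC → H is preserved.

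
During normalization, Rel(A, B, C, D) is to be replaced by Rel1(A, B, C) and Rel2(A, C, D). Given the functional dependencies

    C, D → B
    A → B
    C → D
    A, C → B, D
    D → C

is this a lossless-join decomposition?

Yes

Common attributes: Rel1 ∩ Rel2 = {A, C}.
Closure of {A, C}: A → B applies, adding B; C → D applies, adding D. So (A, C)⁺ = {A, B, C, D}.
This closure contains every attribute of Rel1, so Rel1 ∩ Rel2 → Rel1. The join is lossless.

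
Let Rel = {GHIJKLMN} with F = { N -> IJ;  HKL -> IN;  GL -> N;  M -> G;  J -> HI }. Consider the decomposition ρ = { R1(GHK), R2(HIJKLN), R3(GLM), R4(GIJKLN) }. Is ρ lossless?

Chase test. Columns are GHIJKLMN; row i has aⱼ where attribute j ∈ Ri, else bᵢⱼ.
Initial tableau (one row per fragment):
  row 1: a1 a2 b13 b14 a5 b16 b17 b18
  row 2: b21 a2 a3 a4 a5 a6 b27 a8
  row 3: a1 b32 b33 b34 b35 a6 a7 b38
  row 4: a1 b42 a3 a4 a5 a6 b47 a8
Rows 3 and 4 agree on GL; apply GL→N and equate their N entries.
Rows 2 and 4 agree on J; apply J→HI and equate their HI entries.
Rows 2 and 3 agree on N; apply N→IJ and equate their IJ entries.
Rows 2 and 3 agree on J; apply J→HI and equate their HI entries.
No row becomes fully distinguished — the join is lossy.

No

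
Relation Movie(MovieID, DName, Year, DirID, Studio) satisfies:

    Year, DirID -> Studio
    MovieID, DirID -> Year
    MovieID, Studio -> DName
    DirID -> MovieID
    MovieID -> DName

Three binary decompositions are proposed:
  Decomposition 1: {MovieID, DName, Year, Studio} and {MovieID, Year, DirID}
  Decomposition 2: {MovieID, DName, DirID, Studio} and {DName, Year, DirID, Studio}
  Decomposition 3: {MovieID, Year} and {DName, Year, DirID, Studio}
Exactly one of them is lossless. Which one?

Decomposition 2

Decomposition 1: common = {MovieID, Year}, closure = {MovieID, DName, Year} → lossy.
Decomposition 2: common = {DName, DirID, Studio}, closure = {MovieID, DName, Year, DirID, Studio} → lossless.
Decomposition 3: common = {Year}, closure = {Year} → lossy.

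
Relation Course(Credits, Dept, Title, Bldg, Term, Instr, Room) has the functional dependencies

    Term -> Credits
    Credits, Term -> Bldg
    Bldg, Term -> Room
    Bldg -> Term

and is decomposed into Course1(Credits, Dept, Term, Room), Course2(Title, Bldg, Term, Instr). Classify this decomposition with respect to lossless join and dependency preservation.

lossy but dependency-preserving

Lossless test: (Term)⁺ = {Credits, Bldg, Term, Room}, which is a superkey of neither fragment — lossy.
Dependency preservation: Credits, Term → Bldg; Bldg, Term → Room are not contained in any single fragment, but the restricted closure of each left-hand side across the fragments still reaches the right-hand side; the remaining FDs each lie inside some fragment. All dependencies are preserved.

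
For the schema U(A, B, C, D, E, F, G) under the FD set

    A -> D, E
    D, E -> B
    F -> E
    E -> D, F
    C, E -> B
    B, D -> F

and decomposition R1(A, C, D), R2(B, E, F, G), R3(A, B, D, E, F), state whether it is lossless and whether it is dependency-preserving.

lossy but dependency-preserving

Lossless test (chase): Rows 1 and 3 agree on A; apply A→D, E and equate their D, E entries. Rows 1 and 3 agree on D, E; apply D, E→B and equate their B entries. Rows 1 and 2 agree on E; apply E→D, F and equate their D, F entries. No row becomes fully distinguished — the join is lossy.
Dependency preservation: C, E → B is not contained in any single fragment, but the restricted closure of its left-hand side across the fragments still reaches the right-hand side; the remaining FDs each lie inside some fragment. All dependencies are preserved.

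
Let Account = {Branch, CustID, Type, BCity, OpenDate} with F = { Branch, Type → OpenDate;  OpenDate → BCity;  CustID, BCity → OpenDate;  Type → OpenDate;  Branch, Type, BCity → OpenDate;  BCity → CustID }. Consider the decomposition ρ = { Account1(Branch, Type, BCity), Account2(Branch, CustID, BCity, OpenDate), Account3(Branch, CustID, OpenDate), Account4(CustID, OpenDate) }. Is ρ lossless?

Yes

Chase test. Columns are Branch, CustID, Type, BCity, OpenDate; row i has aⱼ where attribute j ∈ Accounti, else bᵢⱼ.
Initial tableau (one row per fragment):
  row 1: a1 b12 a3 a4 b15
  row 2: a1 a2 b23 a4 a5
  row 3: a1 a2 b33 b34 a5
  row 4: b41 a2 b43 b44 a5
Rows 2 and 3 agree on OpenDate; apply OpenDate→BCity and equate their BCity entries.
Rows 2 and 4 agree on OpenDate; apply OpenDate→BCity and equate their BCity entries.
Rows 1 and 2 agree on BCity; apply BCity→CustID and equate their CustID entries.
Rows 1 and 2 agree on CustID, BCity; apply CustID, BCity→OpenDate and equate their OpenDate entries.
Row 1 is now all distinguished symbols — the join is lossless.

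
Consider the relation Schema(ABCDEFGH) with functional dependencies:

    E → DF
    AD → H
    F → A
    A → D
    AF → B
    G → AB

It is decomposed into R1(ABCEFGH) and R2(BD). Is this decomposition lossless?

Common attributes: R1 ∩ R2 = {B}.
No dependency enlarges {B}, so (B)⁺ = {B}.
The closure contains neither all of R1 = {ABCEFGH} nor all of R2 = {BD}, so the common attributes are not a superkey of either fragment. The join is lossy.

No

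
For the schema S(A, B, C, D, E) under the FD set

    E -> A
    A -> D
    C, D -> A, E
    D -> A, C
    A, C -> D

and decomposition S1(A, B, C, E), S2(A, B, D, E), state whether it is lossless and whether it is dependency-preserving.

Lossless test: (A, B, E)⁺ = {A, B, C, D, E}, which contains all of one fragment — lossless.
Dependency preservation: C, D → A, E; D → A, C; A, C → D are not contained in any single fragment, but the restricted closure of each left-hand side across the fragments still reaches the right-hand side; the remaining FDs each lie inside some fragment. All dependencies are preserved.

lossless and dependency-preserving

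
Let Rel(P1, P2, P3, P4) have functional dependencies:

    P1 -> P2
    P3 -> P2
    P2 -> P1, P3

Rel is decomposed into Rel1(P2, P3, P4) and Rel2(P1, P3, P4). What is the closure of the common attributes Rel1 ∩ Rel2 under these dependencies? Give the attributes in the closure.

Rel1 ∩ Rel2 = {P3, P4}.
P3 → P2 applies, adding P2
P2 → P1, P3 applies, adding P1
Closure: {P1, P2, P3, P4}.

P1, P2, P3, P4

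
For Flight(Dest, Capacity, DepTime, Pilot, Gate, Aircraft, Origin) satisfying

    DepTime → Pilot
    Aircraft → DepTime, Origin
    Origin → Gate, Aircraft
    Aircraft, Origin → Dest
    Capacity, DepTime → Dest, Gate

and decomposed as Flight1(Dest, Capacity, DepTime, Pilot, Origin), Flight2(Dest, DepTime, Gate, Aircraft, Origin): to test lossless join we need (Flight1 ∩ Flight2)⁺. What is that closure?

Dest, DepTime, Pilot, Gate, Aircraft, Origin

Flight1 ∩ Flight2 = {Dest, DepTime, Origin}.
DepTime → Pilot applies, adding Pilot
Origin → Gate, Aircraft applies, adding Gate, Aircraft
Closure: {Dest, DepTime, Pilot, Gate, Aircraft, Origin}.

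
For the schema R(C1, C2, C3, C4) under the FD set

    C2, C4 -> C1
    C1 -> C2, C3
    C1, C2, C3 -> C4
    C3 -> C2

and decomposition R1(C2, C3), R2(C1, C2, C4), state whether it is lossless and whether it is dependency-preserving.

Lossless test: (C2)⁺ = {C2}, which is a superkey of neither fragment — lossy.
Dependency preservation: the restricted closure of {C1} across the fragments never reaches {C2, C3}, so C1 → C2, C3 cannot be enforced without a join — not preserved.

lossy and not dependency-preserving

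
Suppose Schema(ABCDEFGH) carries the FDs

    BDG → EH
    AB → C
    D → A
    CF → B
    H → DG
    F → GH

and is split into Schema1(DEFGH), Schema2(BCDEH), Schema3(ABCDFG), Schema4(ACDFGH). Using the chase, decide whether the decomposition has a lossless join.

Chase test. Columns are ABCDEFGH; row i has aⱼ where attribute j ∈ Schemai, else bᵢⱼ.
Initial tableau (one row per fragment):
  row 1: b11 b12 b13 a4 a5 a6 a7 a8
  row 2: b21 a2 a3 a4 a5 b26 b27 a8
  row 3: a1 a2 a3 a4 b35 a6 a7 b38
  row 4: a1 b42 a3 a4 b45 a6 a7 a8
Rows 1 and 2 agree on D; apply D→A and equate their A entries.
Rows 1 and 3 agree on D; apply D→A and equate their A entries.
Rows 3 and 4 agree on CF; apply CF→B and equate their B entries.
Rows 1 and 2 agree on H; apply H→DG and equate their DG entries.
Rows 1 and 3 agree on F; apply F→GH and equate their GH entries.
Rows 2 and 3 agree on BDG; apply BDG→EH and equate their EH entries.
Rows 2 and 4 agree on BDG; apply BDG→EH and equate their EH entries.
Row 3 is now all distinguished symbols — the join is lossless.

Yes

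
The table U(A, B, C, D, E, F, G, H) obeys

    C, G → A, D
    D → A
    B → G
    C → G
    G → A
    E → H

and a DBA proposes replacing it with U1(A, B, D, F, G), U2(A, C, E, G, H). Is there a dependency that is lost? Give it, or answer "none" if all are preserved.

C, G → A, D

Check C, G → A, D: no single fragment contains all of {A, C, D, G}, and the restricted closure of {C, G} across the fragments never reaches {A, D}.
D → A is preserved.
B → G is preserved.
C → G is preserved.
G → A is preserved.
E → H is preserved.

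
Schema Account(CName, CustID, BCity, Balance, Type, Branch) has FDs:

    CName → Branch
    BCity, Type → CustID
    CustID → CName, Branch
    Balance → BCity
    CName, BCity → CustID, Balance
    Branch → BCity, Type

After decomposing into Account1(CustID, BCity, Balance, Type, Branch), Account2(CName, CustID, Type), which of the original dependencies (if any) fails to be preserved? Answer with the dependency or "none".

none

CName → Branch: restricted closure across fragments reaches Branch.
BCity, Type → CustID lies within Account1.
CustID → CName, Branch: restricted closure across fragments reaches CName, Branch.
Balance → BCity lies within Account1.
CName, BCity → CustID, Balance: restricted closure across fragments reaches CustID, Balance.
Branch → BCity, Type lies within Account1.
Every dependency is enforceable on the fragments, so the decomposition is dependency-preserving.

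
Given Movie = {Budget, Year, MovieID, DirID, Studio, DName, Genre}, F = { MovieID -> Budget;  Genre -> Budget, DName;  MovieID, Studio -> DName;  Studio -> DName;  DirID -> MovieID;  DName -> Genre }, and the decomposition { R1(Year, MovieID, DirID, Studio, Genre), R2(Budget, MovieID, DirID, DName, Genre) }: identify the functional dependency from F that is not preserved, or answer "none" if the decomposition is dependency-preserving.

none

MovieID → Budget lies within R2.
Genre → Budget, DName lies within R2.
MovieID, Studio → DName: restricted closure across fragments reaches DName.
Studio → DName: restricted closure across fragments reaches DName.
DirID → MovieID lies within R1.
DName → Genre lies within R2.
Every dependency is enforceable on the fragments, so the decomposition is dependency-preserving.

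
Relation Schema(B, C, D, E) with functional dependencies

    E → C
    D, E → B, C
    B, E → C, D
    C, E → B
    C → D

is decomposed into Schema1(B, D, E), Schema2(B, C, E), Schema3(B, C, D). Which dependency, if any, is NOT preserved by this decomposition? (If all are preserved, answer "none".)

E → C lies within Schema2.
D, E → B, C: restricted closure across fragments reaches B, C.
B, E → C, D: restricted closure across fragments reaches C, D.
C, E → B lies within Schema2.
C → D lies within Schema3.
Every dependency is enforceable on the fragments, so the decomposition is dependency-preserving.

none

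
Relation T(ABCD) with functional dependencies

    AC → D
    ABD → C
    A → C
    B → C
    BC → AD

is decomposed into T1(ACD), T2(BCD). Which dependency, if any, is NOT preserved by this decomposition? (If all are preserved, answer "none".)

Check BC → AD: no single fragment contains all of {ABCD}, and the restricted closure of {BC} across the fragments never reaches {AD}.
AC → D is preserved.
ABD → C is preserved.
A → C is preserved.
B → C is preserved.

BC → AD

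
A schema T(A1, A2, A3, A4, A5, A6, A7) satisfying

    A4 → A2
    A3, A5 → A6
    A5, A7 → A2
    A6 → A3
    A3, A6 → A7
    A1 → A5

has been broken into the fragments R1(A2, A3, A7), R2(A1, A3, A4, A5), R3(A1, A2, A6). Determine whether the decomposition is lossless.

Chase test. Columns are A1, A2, A3, A4, A5, A6, A7; row i has aⱼ where attribute j ∈ Ri, else bᵢⱼ.
Initial tableau (one row per fragment):
  row 1: b11 a2 a3 b14 b15 b16 a7
  row 2: a1 b22 a3 a4 a5 b26 b27
  row 3: a1 a2 b33 b34 b35 a6 b37
Rows 2 and 3 agree on A1; apply A1→A5 and equate their A5 entries.
No row becomes fully distinguished — the join is lossy.

No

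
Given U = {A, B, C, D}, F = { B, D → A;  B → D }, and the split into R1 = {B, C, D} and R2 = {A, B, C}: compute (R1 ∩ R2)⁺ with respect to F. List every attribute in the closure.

R1 ∩ R2 = {B, C}.
B → D applies, adding D
B, D → A applies, adding A
Closure: {A, B, C, D}.

A, B, C, D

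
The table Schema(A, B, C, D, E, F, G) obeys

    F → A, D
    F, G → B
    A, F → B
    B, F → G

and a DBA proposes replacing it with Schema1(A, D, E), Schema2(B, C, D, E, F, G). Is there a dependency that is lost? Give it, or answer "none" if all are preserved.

F → A, D

Check F → A, D: no single fragment contains all of {A, D, F}, and the restricted closure of {F} across the fragments never reaches {A, D}.
F, G → B is preserved.
A, F → B is preserved.
B, F → G is preserved.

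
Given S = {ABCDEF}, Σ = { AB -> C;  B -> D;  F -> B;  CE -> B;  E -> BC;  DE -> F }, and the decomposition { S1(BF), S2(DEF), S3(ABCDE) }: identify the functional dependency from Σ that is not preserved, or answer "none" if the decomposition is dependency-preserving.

none

AB → C lies within S3.
B → D lies within S3.
F → B lies within S1.
CE → B lies within S3.
E → BC lies within S3.
DE → F lies within S2.
Every dependency is enforceable on the fragments, so the decomposition is dependency-preserving.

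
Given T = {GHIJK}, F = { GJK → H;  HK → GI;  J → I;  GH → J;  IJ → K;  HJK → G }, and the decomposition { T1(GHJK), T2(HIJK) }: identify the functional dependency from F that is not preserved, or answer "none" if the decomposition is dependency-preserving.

GJK → H lies within T1.
HK → GI: restricted closure across fragments reaches GI.
J → I lies within T2.
GH → J lies within T1.
IJ → K lies within T2.
HJK → G lies within T1.
Every dependency is enforceable on the fragments, so the decomposition is dependency-preserving.

none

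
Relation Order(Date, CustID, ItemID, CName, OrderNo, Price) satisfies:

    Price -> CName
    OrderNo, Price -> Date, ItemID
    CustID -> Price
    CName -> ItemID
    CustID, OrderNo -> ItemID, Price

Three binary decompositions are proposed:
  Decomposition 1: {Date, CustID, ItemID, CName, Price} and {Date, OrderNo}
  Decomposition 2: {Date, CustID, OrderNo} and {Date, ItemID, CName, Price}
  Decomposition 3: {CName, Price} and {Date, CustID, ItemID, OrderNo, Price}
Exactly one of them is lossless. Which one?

Decomposition 3

Decomposition 1: common = {Date}, closure = {Date} → lossy.
Decomposition 2: common = {Date}, closure = {Date} → lossy.
Decomposition 3: common = {Price}, closure = {ItemID, CName, Price} → lossless.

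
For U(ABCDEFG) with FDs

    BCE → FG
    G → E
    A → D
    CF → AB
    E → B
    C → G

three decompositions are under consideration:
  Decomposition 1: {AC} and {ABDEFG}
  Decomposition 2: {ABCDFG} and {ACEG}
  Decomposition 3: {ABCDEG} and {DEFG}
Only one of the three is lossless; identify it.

Decomposition 1: common = {A}, closure = {AD} → lossy.
Decomposition 2: common = {ACG}, closure = {ABCDEFG} → lossless.
Decomposition 3: common = {DEG}, closure = {BDEG} → lossy.

Decomposition 2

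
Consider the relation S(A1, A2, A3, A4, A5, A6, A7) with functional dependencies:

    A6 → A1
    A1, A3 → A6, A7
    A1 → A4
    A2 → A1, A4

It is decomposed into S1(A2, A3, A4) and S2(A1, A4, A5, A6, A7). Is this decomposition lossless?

Common attributes: S1 ∩ S2 = {A4}.
No dependency enlarges {A4}, so (A4)⁺ = {A4}.
The closure contains neither all of S1 = {A2, A3, A4} nor all of S2 = {A1, A4, A5, A6, A7}, so the common attributes are not a superkey of either fragment. The join is lossy.

No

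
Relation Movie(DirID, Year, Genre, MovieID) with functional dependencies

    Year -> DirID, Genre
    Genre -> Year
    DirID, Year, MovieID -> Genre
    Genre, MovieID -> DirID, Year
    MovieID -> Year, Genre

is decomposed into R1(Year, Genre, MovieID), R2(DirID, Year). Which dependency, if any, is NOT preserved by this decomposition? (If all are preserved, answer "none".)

Year → DirID, Genre: restricted closure across fragments reaches DirID, Genre.
Genre → Year lies within R1.
DirID, Year, MovieID → Genre: restricted closure across fragments reaches Genre.
Genre, MovieID → DirID, Year: restricted closure across fragments reaches DirID, Year.
MovieID → Year, Genre lies within R1.
Every dependency is enforceable on the fragments, so the decomposition is dependency-preserving.

none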